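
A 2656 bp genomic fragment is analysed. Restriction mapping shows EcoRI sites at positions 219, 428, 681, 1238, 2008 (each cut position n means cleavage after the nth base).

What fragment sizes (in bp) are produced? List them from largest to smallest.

770, 648, 557, 253, 219, 209 bp

Linear molecule, 5 cuts → 6 fragments:
  219 − 0 = 219 bp
  428 − 219 = 209 bp
  681 − 428 = 253 bp
  1238 − 681 = 557 bp
  2008 − 1238 = 770 bp
  2656 − 2008 = 648 bp
Sorted largest to smallest: 770, 648, 557, 253, 219, 209 bp.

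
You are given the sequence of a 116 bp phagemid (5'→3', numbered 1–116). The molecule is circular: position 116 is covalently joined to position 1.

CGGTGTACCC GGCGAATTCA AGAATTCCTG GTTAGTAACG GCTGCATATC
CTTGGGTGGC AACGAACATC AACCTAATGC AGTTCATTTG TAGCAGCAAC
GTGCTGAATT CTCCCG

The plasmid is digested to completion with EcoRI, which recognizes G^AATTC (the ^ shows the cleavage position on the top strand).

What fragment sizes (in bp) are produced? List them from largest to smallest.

EcoRI sites (GAATTC) start at positions 14, 22, 106.
EcoRI cuts after the first base of each site, so after positions 14, 22, 106.
Circular molecule, 3 cuts → 3 fragments:
  15–22 → 8 bp
  23–106 → 84 bp
  107–116 then 1–14 → 10 + 14 = 24 bp
Sorted largest to smallest: 84, 24, 8 bp.

84, 24, 8 bp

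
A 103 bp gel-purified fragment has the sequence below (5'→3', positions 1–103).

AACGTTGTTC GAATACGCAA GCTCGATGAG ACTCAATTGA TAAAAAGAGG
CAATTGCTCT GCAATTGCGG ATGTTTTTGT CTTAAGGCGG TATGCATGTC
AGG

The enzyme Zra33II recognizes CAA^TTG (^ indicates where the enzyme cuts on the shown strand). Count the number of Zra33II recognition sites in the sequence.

3

CAATTG occurs starting at positions 34, 51, 62.
Zra33II cuts at 3 sites.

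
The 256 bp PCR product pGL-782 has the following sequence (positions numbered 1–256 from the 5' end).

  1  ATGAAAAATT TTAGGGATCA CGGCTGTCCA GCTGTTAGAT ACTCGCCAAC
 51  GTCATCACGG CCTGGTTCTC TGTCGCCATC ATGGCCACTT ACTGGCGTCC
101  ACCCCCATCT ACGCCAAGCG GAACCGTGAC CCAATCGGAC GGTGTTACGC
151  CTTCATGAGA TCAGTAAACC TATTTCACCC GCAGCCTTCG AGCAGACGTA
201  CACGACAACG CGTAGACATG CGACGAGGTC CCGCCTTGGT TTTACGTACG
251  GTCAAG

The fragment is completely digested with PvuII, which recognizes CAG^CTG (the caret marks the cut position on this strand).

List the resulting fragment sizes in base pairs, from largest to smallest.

225, 31 bp

The PvuII site (CAGCTG) starts at position 29.
PvuII cuts after base 3 of each site, so after position 31.
Linear molecule, 1 cut → 2 fragments:
  1–31 → 31 bp
  32–256 → 225 bp
Sorted largest to smallest: 225, 31 bp.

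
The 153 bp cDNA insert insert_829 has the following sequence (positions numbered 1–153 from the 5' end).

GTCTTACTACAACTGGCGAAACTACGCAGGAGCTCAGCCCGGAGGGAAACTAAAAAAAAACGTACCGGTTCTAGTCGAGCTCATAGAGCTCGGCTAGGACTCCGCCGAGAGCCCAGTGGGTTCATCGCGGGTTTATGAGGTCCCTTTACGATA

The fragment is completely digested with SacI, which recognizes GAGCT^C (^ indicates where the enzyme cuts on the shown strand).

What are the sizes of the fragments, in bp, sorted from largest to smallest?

SacI sites (GAGCTC) start at positions 30, 77, 86.
SacI cuts after base 5 of each site (before the last base), so after positions 34, 81, 90.
Linear molecule, 3 cuts → 4 fragments:
  1–34 → 34 bp
  35–81 → 47 bp
  82–90 → 9 bp
  91–153 → 63 bp
Sorted largest to smallest: 63, 47, 34, 9 bp.

63, 47, 34, 9 bp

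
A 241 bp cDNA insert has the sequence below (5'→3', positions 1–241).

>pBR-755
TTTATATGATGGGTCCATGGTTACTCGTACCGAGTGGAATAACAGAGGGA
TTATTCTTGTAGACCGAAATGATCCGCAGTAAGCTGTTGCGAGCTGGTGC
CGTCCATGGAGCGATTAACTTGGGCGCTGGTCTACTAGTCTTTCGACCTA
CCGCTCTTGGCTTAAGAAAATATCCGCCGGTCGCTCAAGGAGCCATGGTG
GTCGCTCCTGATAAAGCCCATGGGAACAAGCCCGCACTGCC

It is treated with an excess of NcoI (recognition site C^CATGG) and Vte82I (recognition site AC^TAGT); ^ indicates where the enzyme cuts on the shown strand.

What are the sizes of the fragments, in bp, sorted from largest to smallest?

89, 58, 31, 25, 23, 15 bp

NcoI sites (CCATGG) start at positions 15, 104, 193, 218.
NcoI cuts after the first base of each site, so after positions 15, 104, 193, 218.
The Vte82I site (ACTAGT) starts at position 134.
Vte82I cuts after base 2 of each site, so after position 135.
Combined cut positions: 15, 104, 135, 193, 218.
Linear molecule, 5 cuts → 6 fragments:
  1–15 → 15 bp
  16–104 → 89 bp
  105–135 → 31 bp
  136–193 → 58 bp
  194–218 → 25 bp
  219–241 → 23 bp
Sorted largest to smallest: 89, 58, 31, 25, 23, 15 bp.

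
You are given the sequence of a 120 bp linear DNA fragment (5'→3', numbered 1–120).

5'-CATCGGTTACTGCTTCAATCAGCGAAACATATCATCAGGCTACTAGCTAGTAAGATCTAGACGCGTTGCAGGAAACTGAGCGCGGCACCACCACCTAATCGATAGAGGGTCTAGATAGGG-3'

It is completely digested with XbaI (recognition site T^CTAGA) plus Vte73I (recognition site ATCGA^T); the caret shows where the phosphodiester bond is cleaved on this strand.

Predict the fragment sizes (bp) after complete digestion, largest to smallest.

XbaI sites (TCTAGA) start at positions 56, 110.
XbaI cuts after the first base of each site, so after positions 56, 110.
The Vte73I site (ATCGAT) starts at position 98.
Vte73I cuts after base 5 of each site (before the last base), so after position 102.
Combined cut positions: 56, 102, 110.
Linear molecule, 3 cuts → 4 fragments:
  1–56 → 56 bp
  57–102 → 46 bp
  103–110 → 8 bp
  111–120 → 10 bp
Sorted largest to smallest: 56, 46, 10, 8 bp.

56, 46, 10, 8 bp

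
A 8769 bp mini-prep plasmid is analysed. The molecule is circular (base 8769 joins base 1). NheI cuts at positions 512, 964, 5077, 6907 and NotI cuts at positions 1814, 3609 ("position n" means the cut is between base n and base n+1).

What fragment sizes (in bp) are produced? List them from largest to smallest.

Combined cut positions (sorted): 512, 964, 1814, 3609, 5077, 6907.
Circular molecule, 6 cuts → 6 fragments:
  964 − 512 = 452 bp
  1814 − 964 = 850 bp
  3609 − 1814 = 1795 bp
  5077 − 3609 = 1468 bp
  6907 − 5077 = 1830 bp
  wrap: 8769 − 6907 + 512 = 2374 bp
Sorted largest to smallest: 2374, 1830, 1795, 1468, 850, 452 bp.

2374, 1830, 1795, 1468, 850, 452 bp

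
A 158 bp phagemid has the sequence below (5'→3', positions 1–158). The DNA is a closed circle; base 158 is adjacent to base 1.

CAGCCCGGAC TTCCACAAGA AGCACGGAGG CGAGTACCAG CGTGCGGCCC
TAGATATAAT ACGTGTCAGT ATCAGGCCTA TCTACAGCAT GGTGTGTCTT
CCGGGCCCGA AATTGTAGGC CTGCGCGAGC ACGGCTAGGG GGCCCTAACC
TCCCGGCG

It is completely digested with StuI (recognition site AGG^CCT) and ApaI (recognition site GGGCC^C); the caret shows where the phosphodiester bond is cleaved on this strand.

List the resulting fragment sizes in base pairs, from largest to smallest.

StuI sites (AGGCCT) start at positions 74, 117.
StuI cuts after base 3 of each site, so after positions 76, 119.
ApaI sites (GGGCCC) start at positions 103, 140.
ApaI cuts after base 5 of each site (before the last base), so after positions 107, 144.
Combined cut positions: 76, 107, 119, 144.
Circular molecule, 4 cuts → 4 fragments:
  77–107 → 31 bp
  108–119 → 12 bp
  120–144 → 25 bp
  145–158 then 1–76 → 14 + 76 = 90 bp
Sorted largest to smallest: 90, 31, 25, 12 bp.

90, 31, 25, 12 bp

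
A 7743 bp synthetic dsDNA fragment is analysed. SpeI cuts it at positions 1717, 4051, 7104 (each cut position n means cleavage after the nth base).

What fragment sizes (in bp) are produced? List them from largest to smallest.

Linear molecule, 3 cuts → 4 fragments:
  1717 − 0 = 1717 bp
  4051 − 1717 = 2334 bp
  7104 − 4051 = 3053 bp
  7743 − 7104 = 639 bp
Sorted largest to smallest: 3053, 2334, 1717, 639 bp.

3053, 2334, 1717, 639 bp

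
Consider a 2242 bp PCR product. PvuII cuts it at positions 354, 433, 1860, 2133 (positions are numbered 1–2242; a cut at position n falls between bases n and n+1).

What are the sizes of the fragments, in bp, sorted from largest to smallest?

Linear molecule, 4 cuts → 5 fragments:
  354 − 0 = 354 bp
  433 − 354 = 79 bp
  1860 − 433 = 1427 bp
  2133 − 1860 = 273 bp
  2242 − 2133 = 109 bp
Sorted largest to smallest: 1427, 354, 273, 109, 79 bp.

1427, 354, 273, 109, 79 bp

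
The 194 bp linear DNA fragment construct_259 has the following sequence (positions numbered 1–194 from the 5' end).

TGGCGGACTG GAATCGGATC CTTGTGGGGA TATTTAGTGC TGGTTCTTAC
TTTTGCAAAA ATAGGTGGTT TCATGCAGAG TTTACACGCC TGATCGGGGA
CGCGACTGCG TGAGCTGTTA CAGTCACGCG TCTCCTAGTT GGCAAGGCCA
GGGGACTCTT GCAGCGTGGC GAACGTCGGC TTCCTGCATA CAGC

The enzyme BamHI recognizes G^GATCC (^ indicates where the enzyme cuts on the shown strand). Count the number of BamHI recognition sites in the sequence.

GGATCC occurs starting at position 16.
BamHI cuts at 1 site.

1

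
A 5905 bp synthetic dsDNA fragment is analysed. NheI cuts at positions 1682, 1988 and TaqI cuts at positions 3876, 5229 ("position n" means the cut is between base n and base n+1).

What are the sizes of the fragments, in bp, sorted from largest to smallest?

1888, 1682, 1353, 676, 306 bp

Combined cut positions (sorted): 1682, 1988, 3876, 5229.
Linear molecule, 4 cuts → 5 fragments:
  1682 − 0 = 1682 bp
  1988 − 1682 = 306 bp
  3876 − 1988 = 1888 bp
  5229 − 3876 = 1353 bp
  5905 − 5229 = 676 bp
Sorted largest to smallest: 1888, 1682, 1353, 676, 306 bp.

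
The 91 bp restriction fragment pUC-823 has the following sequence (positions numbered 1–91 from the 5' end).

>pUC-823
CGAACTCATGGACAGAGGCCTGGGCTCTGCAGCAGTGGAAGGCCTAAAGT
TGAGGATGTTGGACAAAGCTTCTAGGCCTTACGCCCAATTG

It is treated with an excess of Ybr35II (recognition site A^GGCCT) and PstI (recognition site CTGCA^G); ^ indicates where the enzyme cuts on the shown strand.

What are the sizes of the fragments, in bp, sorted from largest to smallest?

34, 17, 16, 15, 9 bp

Ybr35II sites (AGGCCT) start at positions 16, 40, 74.
Ybr35II cuts after the first base of each site, so after positions 16, 40, 74.
The PstI site (CTGCAG) starts at position 27.
PstI cuts after base 5 of each site (before the last base), so after position 31.
Combined cut positions: 16, 31, 40, 74.
Linear molecule, 4 cuts → 5 fragments:
  1–16 → 16 bp
  17–31 → 15 bp
  32–40 → 9 bp
  41–74 → 34 bp
  75–91 → 17 bp
Sorted largest to smallest: 34, 17, 16, 15, 9 bp.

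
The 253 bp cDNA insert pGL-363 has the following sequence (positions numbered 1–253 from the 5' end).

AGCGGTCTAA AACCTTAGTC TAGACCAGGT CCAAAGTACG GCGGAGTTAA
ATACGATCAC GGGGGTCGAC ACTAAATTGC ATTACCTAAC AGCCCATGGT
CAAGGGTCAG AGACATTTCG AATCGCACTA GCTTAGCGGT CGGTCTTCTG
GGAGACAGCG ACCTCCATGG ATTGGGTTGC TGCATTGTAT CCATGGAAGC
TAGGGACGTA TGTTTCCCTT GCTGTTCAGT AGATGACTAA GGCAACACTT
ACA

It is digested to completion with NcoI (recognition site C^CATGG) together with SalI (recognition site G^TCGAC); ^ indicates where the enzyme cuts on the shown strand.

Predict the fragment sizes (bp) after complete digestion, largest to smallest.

71, 65, 62, 29, 26 bp

NcoI sites (CCATGG) start at positions 94, 165, 191.
NcoI cuts after the first base of each site, so after positions 94, 165, 191.
The SalI site (GTCGAC) starts at position 65.
SalI cuts after the first base of each site, so after position 65.
Combined cut positions: 65, 94, 165, 191.
Linear molecule, 4 cuts → 5 fragments:
  1–65 → 65 bp
  66–94 → 29 bp
  95–165 → 71 bp
  166–191 → 26 bp
  192–253 → 62 bp
Sorted largest to smallest: 71, 65, 62, 29, 26 bp.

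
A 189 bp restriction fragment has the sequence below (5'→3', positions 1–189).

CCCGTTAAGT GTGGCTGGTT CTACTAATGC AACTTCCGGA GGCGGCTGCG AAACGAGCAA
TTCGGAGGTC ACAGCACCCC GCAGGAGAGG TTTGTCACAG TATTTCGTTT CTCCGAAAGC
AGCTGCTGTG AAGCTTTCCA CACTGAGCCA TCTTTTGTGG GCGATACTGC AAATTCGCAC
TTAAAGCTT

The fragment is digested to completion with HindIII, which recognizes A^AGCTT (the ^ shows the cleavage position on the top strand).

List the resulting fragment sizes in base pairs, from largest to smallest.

131, 53, 5 bp

HindIII sites (AAGCTT) start at positions 131, 184.
HindIII cuts after the first base of each site, so after positions 131, 184.
Linear molecule, 2 cuts → 3 fragments:
  1–131 → 131 bp
  132–184 → 53 bp
  185–189 → 5 bp
Sorted largest to smallest: 131, 53, 5 bp.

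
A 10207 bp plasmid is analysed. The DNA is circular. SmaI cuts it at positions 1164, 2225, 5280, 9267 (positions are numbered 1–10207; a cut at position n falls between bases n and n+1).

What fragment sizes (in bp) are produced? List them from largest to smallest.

3987, 3055, 2104, 1061 bp

Circular molecule, 4 cuts → 4 fragments:
  2225 − 1164 = 1061 bp
  5280 − 2225 = 3055 bp
  9267 − 5280 = 3987 bp
  wrap: 10207 − 9267 + 1164 = 2104 bp
Sorted largest to smallest: 3987, 3055, 2104, 1061 bp.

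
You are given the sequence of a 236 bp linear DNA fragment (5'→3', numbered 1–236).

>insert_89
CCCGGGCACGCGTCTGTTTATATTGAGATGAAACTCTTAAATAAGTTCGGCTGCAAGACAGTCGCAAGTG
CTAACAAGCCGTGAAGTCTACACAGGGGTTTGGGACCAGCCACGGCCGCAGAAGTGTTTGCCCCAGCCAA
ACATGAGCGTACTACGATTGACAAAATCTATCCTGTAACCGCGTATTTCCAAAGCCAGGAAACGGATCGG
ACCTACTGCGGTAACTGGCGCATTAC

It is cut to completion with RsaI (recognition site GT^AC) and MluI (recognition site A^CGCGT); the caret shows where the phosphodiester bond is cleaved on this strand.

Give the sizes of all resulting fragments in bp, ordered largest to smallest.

142, 86, 8 bp

The RsaI site (GTAC) starts at position 149.
RsaI cuts after base 2 of each site, so after position 150.
The MluI site (ACGCGT) starts at position 8.
MluI cuts after the first base of each site, so after position 8.
Combined cut positions: 8, 150.
Linear molecule, 2 cuts → 3 fragments:
  1–8 → 8 bp
  9–150 → 142 bp
  151–236 → 86 bp
Sorted largest to smallest: 142, 86, 8 bp.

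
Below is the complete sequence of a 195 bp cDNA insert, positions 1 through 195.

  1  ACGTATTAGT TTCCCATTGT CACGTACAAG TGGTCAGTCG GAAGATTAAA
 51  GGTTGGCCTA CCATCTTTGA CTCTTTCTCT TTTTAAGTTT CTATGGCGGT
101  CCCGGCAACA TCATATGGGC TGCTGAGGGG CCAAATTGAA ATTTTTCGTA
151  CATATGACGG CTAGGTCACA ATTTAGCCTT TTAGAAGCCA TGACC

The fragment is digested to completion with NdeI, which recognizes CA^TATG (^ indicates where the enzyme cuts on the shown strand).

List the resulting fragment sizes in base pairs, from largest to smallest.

NdeI sites (CATATG) start at positions 112, 151.
NdeI cuts after base 2 of each site, so after positions 113, 152.
Linear molecule, 2 cuts → 3 fragments:
  1–113 → 113 bp
  114–152 → 39 bp
  153–195 → 43 bp
Sorted largest to smallest: 113, 43, 39 bp.

113, 43, 39 bp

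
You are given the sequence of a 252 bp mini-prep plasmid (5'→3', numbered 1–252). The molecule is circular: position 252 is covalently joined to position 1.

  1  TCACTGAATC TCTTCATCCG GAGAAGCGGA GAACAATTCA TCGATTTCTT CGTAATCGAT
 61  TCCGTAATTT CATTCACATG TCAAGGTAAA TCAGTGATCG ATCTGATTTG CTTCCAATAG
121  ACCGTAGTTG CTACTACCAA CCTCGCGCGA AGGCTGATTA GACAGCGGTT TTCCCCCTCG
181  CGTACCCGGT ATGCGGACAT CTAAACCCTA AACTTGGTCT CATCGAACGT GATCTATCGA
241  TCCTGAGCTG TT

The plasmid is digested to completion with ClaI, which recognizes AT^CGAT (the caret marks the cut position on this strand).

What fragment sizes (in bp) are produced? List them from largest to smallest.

ClaI sites (ATCGAT) start at positions 40, 55, 97, 236.
ClaI cuts after base 2 of each site, so after positions 41, 56, 98, 237.
Circular molecule, 4 cuts → 4 fragments:
  42–56 → 15 bp
  57–98 → 42 bp
  99–237 → 139 bp
  238–252 then 1–41 → 15 + 41 = 56 bp
Sorted largest to smallest: 139, 56, 42, 15 bp.

139, 56, 42, 15 bp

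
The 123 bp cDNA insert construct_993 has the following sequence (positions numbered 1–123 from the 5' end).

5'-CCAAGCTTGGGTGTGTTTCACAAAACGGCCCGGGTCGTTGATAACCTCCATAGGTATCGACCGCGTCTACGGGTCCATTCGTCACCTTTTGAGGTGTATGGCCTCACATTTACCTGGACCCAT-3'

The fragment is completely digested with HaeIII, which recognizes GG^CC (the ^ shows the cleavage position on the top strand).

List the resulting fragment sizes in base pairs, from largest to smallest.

HaeIII sites (GGCC) start at positions 27, 100.
HaeIII cuts after base 2 of each site, so after positions 28, 101.
Linear molecule, 2 cuts → 3 fragments:
  1–28 → 28 bp
  29–101 → 73 bp
  102–123 → 22 bp
Sorted largest to smallest: 73, 28, 22 bp.

73, 28, 22 bp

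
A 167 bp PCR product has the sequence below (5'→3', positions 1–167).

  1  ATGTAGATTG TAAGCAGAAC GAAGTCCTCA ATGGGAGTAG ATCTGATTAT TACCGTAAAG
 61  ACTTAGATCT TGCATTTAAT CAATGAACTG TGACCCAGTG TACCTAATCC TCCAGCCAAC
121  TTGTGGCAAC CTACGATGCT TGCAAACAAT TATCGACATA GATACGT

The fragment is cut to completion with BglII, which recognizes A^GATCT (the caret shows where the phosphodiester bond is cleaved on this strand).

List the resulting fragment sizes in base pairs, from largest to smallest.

BglII sites (AGATCT) start at positions 39, 65.
BglII cuts after the first base of each site, so after positions 39, 65.
Linear molecule, 2 cuts → 3 fragments:
  1–39 → 39 bp
  40–65 → 26 bp
  66–167 → 102 bp
Sorted largest to smallest: 102, 39, 26 bp.

102, 39, 26 bp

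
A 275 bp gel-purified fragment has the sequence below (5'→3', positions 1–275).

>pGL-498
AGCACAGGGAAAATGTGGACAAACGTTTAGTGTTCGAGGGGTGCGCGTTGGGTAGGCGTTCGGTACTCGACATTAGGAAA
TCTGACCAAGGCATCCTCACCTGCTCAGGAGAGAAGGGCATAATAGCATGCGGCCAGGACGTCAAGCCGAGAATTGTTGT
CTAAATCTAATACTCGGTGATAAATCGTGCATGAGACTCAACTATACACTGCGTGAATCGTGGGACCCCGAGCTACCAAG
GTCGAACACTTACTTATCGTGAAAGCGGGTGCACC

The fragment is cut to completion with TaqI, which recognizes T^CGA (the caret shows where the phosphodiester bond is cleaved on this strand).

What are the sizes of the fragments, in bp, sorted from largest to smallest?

175, 34, 33, 33 bp

TaqI sites (TCGA) start at positions 34, 67, 242.
TaqI cuts after the first base of each site, so after positions 34, 67, 242.
Linear molecule, 3 cuts → 4 fragments:
  1–34 → 34 bp
  35–67 → 33 bp
  68–242 → 175 bp
  243–275 → 33 bp
Sorted largest to smallest: 175, 34, 33, 33 bp.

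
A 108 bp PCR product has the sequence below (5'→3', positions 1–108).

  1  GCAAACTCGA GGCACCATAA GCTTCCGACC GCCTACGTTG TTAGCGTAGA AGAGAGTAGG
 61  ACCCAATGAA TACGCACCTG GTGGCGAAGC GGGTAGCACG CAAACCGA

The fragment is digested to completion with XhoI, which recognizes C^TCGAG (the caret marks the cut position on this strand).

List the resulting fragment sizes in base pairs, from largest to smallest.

102, 6 bp

The XhoI site (CTCGAG) starts at position 6.
XhoI cuts after the first base of each site, so after position 6.
Linear molecule, 1 cut → 2 fragments:
  1–6 → 6 bp
  7–108 → 102 bp
Sorted largest to smallest: 102, 6 bp.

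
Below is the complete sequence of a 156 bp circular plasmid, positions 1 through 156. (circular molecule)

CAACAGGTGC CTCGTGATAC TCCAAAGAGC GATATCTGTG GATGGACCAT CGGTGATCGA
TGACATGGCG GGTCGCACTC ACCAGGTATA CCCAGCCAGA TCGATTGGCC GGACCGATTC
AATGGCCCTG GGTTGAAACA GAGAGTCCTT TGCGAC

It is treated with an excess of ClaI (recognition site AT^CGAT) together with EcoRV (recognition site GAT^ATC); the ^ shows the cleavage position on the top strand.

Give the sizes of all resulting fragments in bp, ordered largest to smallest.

88, 44, 24 bp

ClaI sites (ATCGAT) start at positions 56, 100.
ClaI cuts after base 2 of each site, so after positions 57, 101.
The EcoRV site (GATATC) starts at position 31.
EcoRV cuts after base 3 of each site, so after position 33.
Combined cut positions: 33, 57, 101.
Circular molecule, 3 cuts → 3 fragments:
  34–57 → 24 bp
  58–101 → 44 bp
  102–156 then 1–33 → 55 + 33 = 88 bp
Sorted largest to smallest: 88, 44, 24 bp.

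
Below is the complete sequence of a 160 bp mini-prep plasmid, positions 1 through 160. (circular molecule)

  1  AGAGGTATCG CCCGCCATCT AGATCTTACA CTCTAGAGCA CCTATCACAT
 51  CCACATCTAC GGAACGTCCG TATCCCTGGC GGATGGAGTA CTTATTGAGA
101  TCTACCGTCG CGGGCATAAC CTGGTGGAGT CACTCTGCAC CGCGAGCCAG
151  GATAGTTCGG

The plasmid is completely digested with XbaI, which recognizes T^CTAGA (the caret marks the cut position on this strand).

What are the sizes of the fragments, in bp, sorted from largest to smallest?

XbaI sites (TCTAGA) start at positions 18, 32.
XbaI cuts after the first base of each site, so after positions 18, 32.
Circular molecule, 2 cuts → 2 fragments:
  19–32 → 14 bp
  33–160 then 1–18 → 128 + 18 = 146 bp
Sorted largest to smallest: 146, 14 bp.

146, 14 bp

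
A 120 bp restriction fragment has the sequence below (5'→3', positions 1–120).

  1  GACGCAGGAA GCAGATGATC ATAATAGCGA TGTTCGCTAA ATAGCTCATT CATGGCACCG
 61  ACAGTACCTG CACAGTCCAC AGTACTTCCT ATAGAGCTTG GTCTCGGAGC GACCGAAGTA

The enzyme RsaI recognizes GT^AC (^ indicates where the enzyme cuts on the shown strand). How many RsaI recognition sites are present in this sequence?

GTAC occurs starting at positions 64, 82.
RsaI cuts at 2 sites.

2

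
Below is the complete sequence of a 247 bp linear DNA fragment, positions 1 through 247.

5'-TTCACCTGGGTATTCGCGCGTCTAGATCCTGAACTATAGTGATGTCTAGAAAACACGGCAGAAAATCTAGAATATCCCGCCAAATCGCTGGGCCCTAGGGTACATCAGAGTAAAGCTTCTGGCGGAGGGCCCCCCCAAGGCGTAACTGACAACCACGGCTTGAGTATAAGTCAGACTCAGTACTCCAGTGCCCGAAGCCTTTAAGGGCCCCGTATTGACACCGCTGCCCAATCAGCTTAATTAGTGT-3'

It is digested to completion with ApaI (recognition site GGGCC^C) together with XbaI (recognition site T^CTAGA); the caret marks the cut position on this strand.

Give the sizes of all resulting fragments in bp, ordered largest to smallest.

ApaI sites (GGGCCC) start at positions 90, 127, 205.
ApaI cuts after base 5 of each site (before the last base), so after positions 94, 131, 209.
XbaI sites (TCTAGA) start at positions 21, 45, 66.
XbaI cuts after the first base of each site, so after positions 21, 45, 66.
Combined cut positions: 21, 45, 66, 94, 131, 209.
Linear molecule, 6 cuts → 7 fragments:
  1–21 → 21 bp
  22–45 → 24 bp
  46–66 → 21 bp
  67–94 → 28 bp
  95–131 → 37 bp
  132–209 → 78 bp
  210–247 → 38 bp
Sorted largest to smallest: 78, 38, 37, 28, 24, 21, 21 bp.

78, 38, 37, 28, 24, 21, 21 bp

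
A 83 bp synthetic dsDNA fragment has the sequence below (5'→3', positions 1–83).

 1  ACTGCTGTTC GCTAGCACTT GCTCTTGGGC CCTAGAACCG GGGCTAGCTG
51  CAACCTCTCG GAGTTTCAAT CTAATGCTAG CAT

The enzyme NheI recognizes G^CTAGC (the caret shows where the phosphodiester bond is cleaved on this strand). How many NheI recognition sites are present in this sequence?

3

GCTAGC occurs starting at positions 11, 43, 76.
NheI cuts at 3 sites.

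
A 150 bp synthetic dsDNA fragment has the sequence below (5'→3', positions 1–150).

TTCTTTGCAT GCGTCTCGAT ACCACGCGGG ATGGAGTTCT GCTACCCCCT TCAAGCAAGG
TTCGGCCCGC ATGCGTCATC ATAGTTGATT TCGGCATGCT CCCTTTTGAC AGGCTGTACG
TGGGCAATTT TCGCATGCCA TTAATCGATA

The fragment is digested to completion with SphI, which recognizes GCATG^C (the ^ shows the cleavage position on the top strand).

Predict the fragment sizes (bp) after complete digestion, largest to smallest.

62, 39, 25, 13, 11 bp

SphI sites (GCATGC) start at positions 7, 69, 94, 133.
SphI cuts after base 5 of each site (before the last base), so after positions 11, 73, 98, 137.
Linear molecule, 4 cuts → 5 fragments:
  1–11 → 11 bp
  12–73 → 62 bp
  74–98 → 25 bp
  99–137 → 39 bp
  138–150 → 13 bp
Sorted largest to smallest: 62, 39, 25, 13, 11 bp.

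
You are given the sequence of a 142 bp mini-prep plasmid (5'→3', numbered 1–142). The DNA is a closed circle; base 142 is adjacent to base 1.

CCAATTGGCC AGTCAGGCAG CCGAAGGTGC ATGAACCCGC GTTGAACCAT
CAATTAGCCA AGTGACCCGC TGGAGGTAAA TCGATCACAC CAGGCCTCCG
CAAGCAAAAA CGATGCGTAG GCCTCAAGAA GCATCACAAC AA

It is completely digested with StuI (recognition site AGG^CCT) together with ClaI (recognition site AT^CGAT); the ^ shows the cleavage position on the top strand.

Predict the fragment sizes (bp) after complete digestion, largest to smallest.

102, 27, 13 bp

StuI sites (AGGCCT) start at positions 92, 119.
StuI cuts after base 3 of each site, so after positions 94, 121.
The ClaI site (ATCGAT) starts at position 80.
ClaI cuts after base 2 of each site, so after position 81.
Combined cut positions: 81, 94, 121.
Circular molecule, 3 cuts → 3 fragments:
  82–94 → 13 bp
  95–121 → 27 bp
  122–142 then 1–81 → 21 + 81 = 102 bp
Sorted largest to smallest: 102, 27, 13 bp.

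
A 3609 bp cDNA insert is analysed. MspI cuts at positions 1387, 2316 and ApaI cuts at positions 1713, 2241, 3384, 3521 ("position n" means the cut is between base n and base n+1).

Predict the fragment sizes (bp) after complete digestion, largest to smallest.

1387, 1068, 528, 326, 137, 88, 75 bp

Combined cut positions (sorted): 1387, 1713, 2241, 2316, 3384, 3521.
Linear molecule, 6 cuts → 7 fragments:
  1387 − 0 = 1387 bp
  1713 − 1387 = 326 bp
  2241 − 1713 = 528 bp
  2316 − 2241 = 75 bp
  3384 − 2316 = 1068 bp
  3521 − 3384 = 137 bp
  3609 − 3521 = 88 bp
Sorted largest to smallest: 1387, 1068, 528, 326, 137, 88, 75 bp.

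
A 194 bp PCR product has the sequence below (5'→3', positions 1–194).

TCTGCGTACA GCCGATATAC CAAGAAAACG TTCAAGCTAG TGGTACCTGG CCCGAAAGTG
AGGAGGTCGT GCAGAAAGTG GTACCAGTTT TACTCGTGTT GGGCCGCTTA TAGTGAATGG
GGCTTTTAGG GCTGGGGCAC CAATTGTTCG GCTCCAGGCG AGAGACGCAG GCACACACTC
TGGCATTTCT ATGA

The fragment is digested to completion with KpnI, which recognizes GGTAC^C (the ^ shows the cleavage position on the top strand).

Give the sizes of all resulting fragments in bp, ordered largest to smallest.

KpnI sites (GGTACC) start at positions 42, 80.
KpnI cuts after base 5 of each site (before the last base), so after positions 46, 84.
Linear molecule, 2 cuts → 3 fragments:
  1–46 → 46 bp
  47–84 → 38 bp
  85–194 → 110 bp
Sorted largest to smallest: 110, 46, 38 bp.

110, 46, 38 bp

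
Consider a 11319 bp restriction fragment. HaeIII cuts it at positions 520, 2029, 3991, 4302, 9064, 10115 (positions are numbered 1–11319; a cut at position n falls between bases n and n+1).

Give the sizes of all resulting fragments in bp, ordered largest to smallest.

Linear molecule, 6 cuts → 7 fragments:
  520 − 0 = 520 bp
  2029 − 520 = 1509 bp
  3991 − 2029 = 1962 bp
  4302 − 3991 = 311 bp
  9064 − 4302 = 4762 bp
  10115 − 9064 = 1051 bp
  11319 − 10115 = 1204 bp
Sorted largest to smallest: 4762, 1962, 1509, 1204, 1051, 520, 311 bp.

4762, 1962, 1509, 1204, 1051, 520, 311 bp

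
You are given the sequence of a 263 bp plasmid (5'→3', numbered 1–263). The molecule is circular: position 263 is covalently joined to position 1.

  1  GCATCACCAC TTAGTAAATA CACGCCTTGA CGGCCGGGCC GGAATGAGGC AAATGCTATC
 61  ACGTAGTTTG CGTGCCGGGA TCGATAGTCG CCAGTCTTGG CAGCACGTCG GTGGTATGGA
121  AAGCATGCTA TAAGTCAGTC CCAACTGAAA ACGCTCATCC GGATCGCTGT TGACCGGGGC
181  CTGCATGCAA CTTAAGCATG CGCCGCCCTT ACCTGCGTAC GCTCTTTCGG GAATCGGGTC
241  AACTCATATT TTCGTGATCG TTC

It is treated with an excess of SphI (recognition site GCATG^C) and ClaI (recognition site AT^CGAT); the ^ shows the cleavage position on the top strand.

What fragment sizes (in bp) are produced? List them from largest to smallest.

144, 60, 46, 13 bp

SphI sites (GCATGC) start at positions 123, 183, 196.
SphI cuts after base 5 of each site (before the last base), so after positions 127, 187, 200.
The ClaI site (ATCGAT) starts at position 80.
ClaI cuts after base 2 of each site, so after position 81.
Combined cut positions: 81, 127, 187, 200.
Circular molecule, 4 cuts → 4 fragments:
  82–127 → 46 bp
  128–187 → 60 bp
  188–200 → 13 bp
  201–263 then 1–81 → 63 + 81 = 144 bp
Sorted largest to smallest: 144, 60, 46, 13 bp.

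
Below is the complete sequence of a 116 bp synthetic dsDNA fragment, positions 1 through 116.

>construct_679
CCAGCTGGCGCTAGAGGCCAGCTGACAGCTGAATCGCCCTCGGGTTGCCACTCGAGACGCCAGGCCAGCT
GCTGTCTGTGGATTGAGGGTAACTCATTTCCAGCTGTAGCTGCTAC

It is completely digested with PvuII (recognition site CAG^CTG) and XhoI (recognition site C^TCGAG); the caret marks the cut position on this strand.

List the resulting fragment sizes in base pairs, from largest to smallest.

35, 23, 17, 17, 13, 7, 4 bp

PvuII sites (CAGCTG) start at positions 2, 19, 26, 66, 101.
PvuII cuts after base 3 of each site, so after positions 4, 21, 28, 68, 103.
The XhoI site (CTCGAG) starts at position 51.
XhoI cuts after the first base of each site, so after position 51.
Combined cut positions: 4, 21, 28, 51, 68, 103.
Linear molecule, 6 cuts → 7 fragments:
  1–4 → 4 bp
  5–21 → 17 bp
  22–28 → 7 bp
  29–51 → 23 bp
  52–68 → 17 bp
  69–103 → 35 bp
  104–116 → 13 bp
Sorted largest to smallest: 35, 23, 17, 17, 13, 7, 4 bp.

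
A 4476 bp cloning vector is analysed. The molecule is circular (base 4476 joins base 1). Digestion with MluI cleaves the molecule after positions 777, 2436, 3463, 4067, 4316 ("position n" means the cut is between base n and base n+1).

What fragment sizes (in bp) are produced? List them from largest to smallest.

1659, 1027, 937, 604, 249 bp

Circular molecule, 5 cuts → 5 fragments:
  2436 − 777 = 1659 bp
  3463 − 2436 = 1027 bp
  4067 − 3463 = 604 bp
  4316 − 4067 = 249 bp
  wrap: 4476 − 4316 + 777 = 937 bp
Sorted largest to smallest: 1659, 1027, 937, 604, 249 bp.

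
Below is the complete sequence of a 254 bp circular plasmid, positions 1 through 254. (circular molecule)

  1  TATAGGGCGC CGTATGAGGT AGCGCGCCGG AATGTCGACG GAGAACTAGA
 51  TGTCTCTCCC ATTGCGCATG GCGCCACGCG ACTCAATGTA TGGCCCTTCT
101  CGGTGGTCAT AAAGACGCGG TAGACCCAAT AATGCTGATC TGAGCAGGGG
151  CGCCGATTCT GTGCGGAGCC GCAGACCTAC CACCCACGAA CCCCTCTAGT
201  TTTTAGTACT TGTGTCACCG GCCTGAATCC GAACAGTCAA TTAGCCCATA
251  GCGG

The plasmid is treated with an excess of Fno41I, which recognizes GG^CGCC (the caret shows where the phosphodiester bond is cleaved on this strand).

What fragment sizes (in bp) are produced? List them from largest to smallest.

111, 79, 64 bp

Fno41I sites (GGCGCC) start at positions 6, 70, 149.
Fno41I cuts after base 2 of each site, so after positions 7, 71, 150.
Circular molecule, 3 cuts → 3 fragments:
  8–71 → 64 bp
  72–150 → 79 bp
  151–254 then 1–7 → 104 + 7 = 111 bp
Sorted largest to smallest: 111, 79, 64 bp.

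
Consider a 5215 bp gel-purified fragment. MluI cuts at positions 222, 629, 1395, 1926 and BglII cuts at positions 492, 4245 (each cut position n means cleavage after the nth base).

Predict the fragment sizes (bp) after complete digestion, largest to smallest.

2319, 970, 766, 531, 270, 222, 137 bp

Combined cut positions (sorted): 222, 492, 629, 1395, 1926, 4245.
Linear molecule, 6 cuts → 7 fragments:
  222 − 0 = 222 bp
  492 − 222 = 270 bp
  629 − 492 = 137 bp
  1395 − 629 = 766 bp
  1926 − 1395 = 531 bp
  4245 − 1926 = 2319 bp
  5215 − 4245 = 970 bp
Sorted largest to smallest: 2319, 970, 766, 531, 270, 222, 137 bp.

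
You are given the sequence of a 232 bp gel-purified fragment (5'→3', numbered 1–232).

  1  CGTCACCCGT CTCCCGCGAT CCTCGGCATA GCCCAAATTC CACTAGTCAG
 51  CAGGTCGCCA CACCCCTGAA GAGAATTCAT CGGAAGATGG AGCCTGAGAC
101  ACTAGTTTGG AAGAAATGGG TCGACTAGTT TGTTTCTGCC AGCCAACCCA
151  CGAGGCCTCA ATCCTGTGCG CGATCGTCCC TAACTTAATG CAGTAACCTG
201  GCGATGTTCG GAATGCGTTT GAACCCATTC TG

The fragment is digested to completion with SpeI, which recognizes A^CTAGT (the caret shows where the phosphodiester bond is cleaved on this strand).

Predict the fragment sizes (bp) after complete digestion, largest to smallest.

108, 59, 42, 23 bp

SpeI sites (ACTAGT) start at positions 42, 101, 124.
SpeI cuts after the first base of each site, so after positions 42, 101, 124.
Linear molecule, 3 cuts → 4 fragments:
  1–42 → 42 bp
  43–101 → 59 bp
  102–124 → 23 bp
  125–232 → 108 bp
Sorted largest to smallest: 108, 59, 42, 23 bp.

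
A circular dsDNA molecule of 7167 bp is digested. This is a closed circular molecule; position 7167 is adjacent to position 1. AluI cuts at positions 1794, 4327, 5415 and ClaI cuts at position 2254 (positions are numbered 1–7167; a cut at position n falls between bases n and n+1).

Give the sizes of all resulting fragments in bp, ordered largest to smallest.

Combined cut positions (sorted): 1794, 2254, 4327, 5415.
Circular molecule, 4 cuts → 4 fragments:
  2254 − 1794 = 460 bp
  4327 − 2254 = 2073 bp
  5415 − 4327 = 1088 bp
  wrap: 7167 − 5415 + 1794 = 3546 bp
Sorted largest to smallest: 3546, 2073, 1088, 460 bp.

3546, 2073, 1088, 460 bp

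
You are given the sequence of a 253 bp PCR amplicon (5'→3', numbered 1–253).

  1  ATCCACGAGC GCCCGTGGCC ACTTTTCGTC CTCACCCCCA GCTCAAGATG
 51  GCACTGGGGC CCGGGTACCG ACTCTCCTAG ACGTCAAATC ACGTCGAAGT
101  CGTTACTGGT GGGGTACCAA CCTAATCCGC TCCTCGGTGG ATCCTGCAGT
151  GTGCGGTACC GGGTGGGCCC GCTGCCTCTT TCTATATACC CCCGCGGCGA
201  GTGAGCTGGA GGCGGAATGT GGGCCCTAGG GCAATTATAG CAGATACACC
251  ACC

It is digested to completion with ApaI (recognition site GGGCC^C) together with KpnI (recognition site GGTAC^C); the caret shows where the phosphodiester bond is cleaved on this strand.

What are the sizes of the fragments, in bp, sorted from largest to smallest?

ApaI sites (GGGCCC) start at positions 57, 165, 221.
ApaI cuts after base 5 of each site (before the last base), so after positions 61, 169, 225.
KpnI sites (GGTACC) start at positions 64, 113, 155.
KpnI cuts after base 5 of each site (before the last base), so after positions 68, 117, 159.
Combined cut positions: 61, 68, 117, 159, 169, 225.
Linear molecule, 6 cuts → 7 fragments:
  1–61 → 61 bp
  62–68 → 7 bp
  69–117 → 49 bp
  118–159 → 42 bp
  160–169 → 10 bp
  170–225 → 56 bp
  226–253 → 28 bp
Sorted largest to smallest: 61, 56, 49, 42, 28, 10, 7 bp.

61, 56, 49, 42, 28, 10, 7 bp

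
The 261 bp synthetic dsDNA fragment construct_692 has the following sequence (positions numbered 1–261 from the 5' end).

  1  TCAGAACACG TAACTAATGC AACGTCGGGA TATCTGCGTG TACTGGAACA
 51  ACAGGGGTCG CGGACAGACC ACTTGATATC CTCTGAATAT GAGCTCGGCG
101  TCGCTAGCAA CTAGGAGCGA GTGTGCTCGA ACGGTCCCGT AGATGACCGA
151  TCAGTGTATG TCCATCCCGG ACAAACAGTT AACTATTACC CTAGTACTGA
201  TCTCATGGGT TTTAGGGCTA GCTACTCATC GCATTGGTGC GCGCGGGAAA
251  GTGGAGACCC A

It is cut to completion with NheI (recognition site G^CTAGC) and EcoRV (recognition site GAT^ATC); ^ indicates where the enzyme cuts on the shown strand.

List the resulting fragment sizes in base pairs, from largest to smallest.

NheI sites (GCTAGC) start at positions 103, 217.
NheI cuts after the first base of each site, so after positions 103, 217.
EcoRV sites (GATATC) start at positions 29, 75.
EcoRV cuts after base 3 of each site, so after positions 31, 77.
Combined cut positions: 31, 77, 103, 217.
Linear molecule, 4 cuts → 5 fragments:
  1–31 → 31 bp
  32–77 → 46 bp
  78–103 → 26 bp
  104–217 → 114 bp
  218–261 → 44 bp
Sorted largest to smallest: 114, 46, 44, 31, 26 bp.

114, 46, 44, 31, 26 bp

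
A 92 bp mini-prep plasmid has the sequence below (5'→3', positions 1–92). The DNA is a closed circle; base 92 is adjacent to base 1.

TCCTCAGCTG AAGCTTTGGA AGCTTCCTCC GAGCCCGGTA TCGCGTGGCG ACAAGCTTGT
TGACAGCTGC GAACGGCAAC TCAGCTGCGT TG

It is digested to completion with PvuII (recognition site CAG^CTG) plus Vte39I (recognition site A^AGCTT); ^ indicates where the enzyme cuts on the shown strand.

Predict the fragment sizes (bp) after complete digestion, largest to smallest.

PvuII sites (CAGCTG) start at positions 5, 64, 82.
PvuII cuts after base 3 of each site, so after positions 7, 66, 84.
Vte39I sites (AAGCTT) start at positions 11, 20, 53.
Vte39I cuts after the first base of each site, so after positions 11, 20, 53.
Combined cut positions: 7, 11, 20, 53, 66, 84.
Circular molecule, 6 cuts → 6 fragments:
  8–11 → 4 bp
  12–20 → 9 bp
  21–53 → 33 bp
  54–66 → 13 bp
  67–84 → 18 bp
  85–92 then 1–7 → 8 + 7 = 15 bp
Sorted largest to smallest: 33, 18, 15, 13, 9, 4 bp.

33, 18, 15, 13, 9, 4 bp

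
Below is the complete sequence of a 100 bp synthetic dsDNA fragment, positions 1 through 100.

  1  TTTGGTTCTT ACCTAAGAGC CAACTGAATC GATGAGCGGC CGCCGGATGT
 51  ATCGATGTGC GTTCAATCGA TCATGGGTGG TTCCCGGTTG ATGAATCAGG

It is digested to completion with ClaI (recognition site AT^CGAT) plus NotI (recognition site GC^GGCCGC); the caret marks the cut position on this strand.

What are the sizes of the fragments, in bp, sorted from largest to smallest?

33, 29, 15, 15, 8 bp

ClaI sites (ATCGAT) start at positions 28, 51, 66.
ClaI cuts after base 2 of each site, so after positions 29, 52, 67.
The NotI site (GCGGCCGC) starts at position 36.
NotI cuts after base 2 of each site, so after position 37.
Combined cut positions: 29, 37, 52, 67.
Linear molecule, 4 cuts → 5 fragments:
  1–29 → 29 bp
  30–37 → 8 bp
  38–52 → 15 bp
  53–67 → 15 bp
  68–100 → 33 bp
Sorted largest to smallest: 33, 29, 15, 15, 8 bp.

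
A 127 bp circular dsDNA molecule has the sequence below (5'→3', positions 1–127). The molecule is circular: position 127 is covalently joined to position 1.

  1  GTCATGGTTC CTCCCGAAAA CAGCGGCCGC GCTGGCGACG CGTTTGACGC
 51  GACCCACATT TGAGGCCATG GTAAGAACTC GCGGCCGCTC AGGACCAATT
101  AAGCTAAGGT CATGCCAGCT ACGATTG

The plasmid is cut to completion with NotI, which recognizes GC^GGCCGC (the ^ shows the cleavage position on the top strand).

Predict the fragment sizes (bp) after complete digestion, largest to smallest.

NotI sites (GCGGCCGC) start at positions 23, 81.
NotI cuts after base 2 of each site, so after positions 24, 82.
Circular molecule, 2 cuts → 2 fragments:
  25–82 → 58 bp
  83–127 then 1–24 → 45 + 24 = 69 bp
Sorted largest to smallest: 69, 58 bp.

69, 58 bp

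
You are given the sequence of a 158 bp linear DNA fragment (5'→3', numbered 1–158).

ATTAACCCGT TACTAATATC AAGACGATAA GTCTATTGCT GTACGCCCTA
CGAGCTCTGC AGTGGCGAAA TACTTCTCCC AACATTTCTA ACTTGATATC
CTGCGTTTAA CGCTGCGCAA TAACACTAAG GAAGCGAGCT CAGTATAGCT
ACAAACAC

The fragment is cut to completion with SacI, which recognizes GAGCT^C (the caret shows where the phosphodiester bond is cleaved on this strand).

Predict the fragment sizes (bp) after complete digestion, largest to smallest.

SacI sites (GAGCTC) start at positions 52, 136.
SacI cuts after base 5 of each site (before the last base), so after positions 56, 140.
Linear molecule, 2 cuts → 3 fragments:
  1–56 → 56 bp
  57–140 → 84 bp
  141–158 → 18 bp
Sorted largest to smallest: 84, 56, 18 bp.

84, 56, 18 bp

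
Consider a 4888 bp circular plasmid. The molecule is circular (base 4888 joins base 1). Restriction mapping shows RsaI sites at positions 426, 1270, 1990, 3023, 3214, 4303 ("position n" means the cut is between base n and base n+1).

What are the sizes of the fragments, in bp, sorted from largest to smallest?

Circular molecule, 6 cuts → 6 fragments:
  1270 − 426 = 844 bp
  1990 − 1270 = 720 bp
  3023 − 1990 = 1033 bp
  3214 − 3023 = 191 bp
  4303 − 3214 = 1089 bp
  wrap: 4888 − 4303 + 426 = 1011 bp
Sorted largest to smallest: 1089, 1033, 1011, 844, 720, 191 bp.

1089, 1033, 1011, 844, 720, 191 bp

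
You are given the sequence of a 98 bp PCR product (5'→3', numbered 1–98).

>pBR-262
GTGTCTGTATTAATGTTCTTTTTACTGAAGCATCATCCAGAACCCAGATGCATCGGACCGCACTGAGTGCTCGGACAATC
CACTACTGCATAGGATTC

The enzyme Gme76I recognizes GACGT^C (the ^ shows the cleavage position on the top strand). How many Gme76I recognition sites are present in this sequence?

0

No occurrence of GACGTC is present in the sequence.
Gme76I does not cut: 0 sites.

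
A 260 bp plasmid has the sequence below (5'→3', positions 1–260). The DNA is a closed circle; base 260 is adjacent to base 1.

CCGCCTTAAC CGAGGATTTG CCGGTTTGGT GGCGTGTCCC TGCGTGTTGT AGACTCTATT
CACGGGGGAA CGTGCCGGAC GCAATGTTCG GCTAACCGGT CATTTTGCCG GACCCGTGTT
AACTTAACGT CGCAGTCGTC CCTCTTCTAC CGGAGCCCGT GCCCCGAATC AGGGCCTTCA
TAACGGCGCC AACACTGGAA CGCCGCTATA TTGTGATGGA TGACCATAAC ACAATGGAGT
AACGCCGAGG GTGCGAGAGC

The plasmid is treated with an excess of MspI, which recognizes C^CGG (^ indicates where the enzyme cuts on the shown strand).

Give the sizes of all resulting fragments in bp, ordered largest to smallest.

131, 54, 42, 21, 12 bp

MspI sites (CCGG) start at positions 21, 75, 96, 108, 150.
MspI cuts after the first base of each site, so after positions 21, 75, 96, 108, 150.
Circular molecule, 5 cuts → 5 fragments:
  22–75 → 54 bp
  76–96 → 21 bp
  97–108 → 12 bp
  109–150 → 42 bp
  151–260 then 1–21 → 110 + 21 = 131 bp
Sorted largest to smallest: 131, 54, 42, 21, 12 bp.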